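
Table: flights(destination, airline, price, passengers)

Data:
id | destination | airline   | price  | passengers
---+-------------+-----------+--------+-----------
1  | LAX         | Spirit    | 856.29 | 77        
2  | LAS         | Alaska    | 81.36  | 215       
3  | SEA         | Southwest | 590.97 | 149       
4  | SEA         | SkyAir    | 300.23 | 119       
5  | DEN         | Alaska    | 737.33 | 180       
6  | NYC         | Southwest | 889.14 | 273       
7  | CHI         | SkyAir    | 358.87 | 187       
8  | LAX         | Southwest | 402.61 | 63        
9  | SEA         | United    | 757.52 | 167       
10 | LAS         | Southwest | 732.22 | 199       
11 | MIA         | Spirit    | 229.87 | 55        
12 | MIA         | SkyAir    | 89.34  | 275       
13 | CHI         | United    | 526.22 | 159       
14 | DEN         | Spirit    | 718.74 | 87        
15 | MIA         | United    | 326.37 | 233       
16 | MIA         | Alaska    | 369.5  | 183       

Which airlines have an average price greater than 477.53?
SELECT airline, AVG(price)
FROM flights
GROUP BY airline
HAVING AVG(price) > 477.53

Result:
  Southwest: avg=653.74
  Spirit: avg=601.63
  United: avg=536.70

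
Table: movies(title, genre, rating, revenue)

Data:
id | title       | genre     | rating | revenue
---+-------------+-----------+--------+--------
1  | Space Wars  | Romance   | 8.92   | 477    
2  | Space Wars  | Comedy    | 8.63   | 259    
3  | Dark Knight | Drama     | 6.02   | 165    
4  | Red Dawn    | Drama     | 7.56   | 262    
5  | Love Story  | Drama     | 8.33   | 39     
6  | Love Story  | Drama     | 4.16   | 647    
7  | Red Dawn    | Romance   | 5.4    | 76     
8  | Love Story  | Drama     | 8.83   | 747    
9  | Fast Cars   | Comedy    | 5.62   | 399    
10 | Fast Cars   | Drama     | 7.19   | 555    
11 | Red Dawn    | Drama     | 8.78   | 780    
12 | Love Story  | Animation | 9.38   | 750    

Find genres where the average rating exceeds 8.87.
SELECT genre, AVG(rating)
FROM movies
GROUP BY genre
HAVING AVG(rating) > 8.87

Result:
  Animation: avg=9.38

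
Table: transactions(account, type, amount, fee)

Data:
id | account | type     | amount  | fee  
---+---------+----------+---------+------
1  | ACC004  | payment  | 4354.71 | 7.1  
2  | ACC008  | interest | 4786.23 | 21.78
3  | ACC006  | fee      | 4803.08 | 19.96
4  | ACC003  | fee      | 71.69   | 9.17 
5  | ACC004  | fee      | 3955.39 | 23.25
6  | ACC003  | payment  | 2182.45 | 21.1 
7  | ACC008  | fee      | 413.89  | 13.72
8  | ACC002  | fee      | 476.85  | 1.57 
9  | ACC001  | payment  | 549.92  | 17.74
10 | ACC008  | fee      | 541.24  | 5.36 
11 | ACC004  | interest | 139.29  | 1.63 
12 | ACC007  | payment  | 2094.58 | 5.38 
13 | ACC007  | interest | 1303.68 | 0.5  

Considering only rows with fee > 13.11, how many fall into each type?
SELECT type, COUNT(*)
FROM transactions
WHERE fee > 13.11
GROUP BY type

Note: WHERE filters rows before grouping.

Result:
  fee: 3
  interest: 1
  payment: 2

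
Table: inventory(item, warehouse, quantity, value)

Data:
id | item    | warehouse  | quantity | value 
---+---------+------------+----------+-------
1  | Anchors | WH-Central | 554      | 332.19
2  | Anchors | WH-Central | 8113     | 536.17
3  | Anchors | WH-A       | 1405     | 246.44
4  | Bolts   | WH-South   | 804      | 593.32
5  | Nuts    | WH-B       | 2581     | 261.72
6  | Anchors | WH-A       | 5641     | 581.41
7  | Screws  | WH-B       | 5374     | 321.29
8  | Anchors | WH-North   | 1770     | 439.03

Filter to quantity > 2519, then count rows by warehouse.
SELECT warehouse, COUNT(*)
FROM inventory
WHERE quantity > 2519
GROUP BY warehouse

Note: WHERE filters rows before grouping.

Result:
  WH-A: 1
  WH-B: 2
  WH-Central: 1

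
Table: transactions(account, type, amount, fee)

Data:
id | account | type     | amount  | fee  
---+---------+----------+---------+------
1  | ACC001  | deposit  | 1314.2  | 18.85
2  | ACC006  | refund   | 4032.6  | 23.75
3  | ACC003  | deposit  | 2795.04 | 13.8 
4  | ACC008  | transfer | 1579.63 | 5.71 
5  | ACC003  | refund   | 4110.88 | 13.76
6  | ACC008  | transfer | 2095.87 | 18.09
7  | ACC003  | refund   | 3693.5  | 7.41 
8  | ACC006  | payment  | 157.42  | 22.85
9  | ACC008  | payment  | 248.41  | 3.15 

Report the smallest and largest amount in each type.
SELECT type, MIN(amount), MAX(amount)
FROM transactions
GROUP BY type

Result:
  deposit: min=1314.20, max=2795.04
  payment: min=157.42, max=248.41
  refund: min=3693.50, max=4110.88
  transfer: min=1579.63, max=2095.87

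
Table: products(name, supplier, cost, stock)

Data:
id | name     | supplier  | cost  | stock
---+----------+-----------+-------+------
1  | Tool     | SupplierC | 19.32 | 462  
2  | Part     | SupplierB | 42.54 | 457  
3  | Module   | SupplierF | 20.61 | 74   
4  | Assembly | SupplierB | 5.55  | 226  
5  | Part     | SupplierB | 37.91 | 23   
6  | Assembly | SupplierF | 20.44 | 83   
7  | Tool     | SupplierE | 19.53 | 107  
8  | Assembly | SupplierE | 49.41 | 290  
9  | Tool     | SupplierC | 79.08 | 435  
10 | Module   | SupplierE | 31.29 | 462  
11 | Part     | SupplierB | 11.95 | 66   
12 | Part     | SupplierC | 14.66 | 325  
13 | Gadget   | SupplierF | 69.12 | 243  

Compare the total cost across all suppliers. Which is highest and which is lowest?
SELECT supplier, SUM(cost)
FROM products
GROUP BY supplier
ORDER BY SUM(cost)

All groups:
  SupplierB: 97.95
  SupplierE: 100.23
  SupplierF: 110.17
  SupplierC: 113.06

Highest: SupplierC (113.06)
Lowest: SupplierB (97.95)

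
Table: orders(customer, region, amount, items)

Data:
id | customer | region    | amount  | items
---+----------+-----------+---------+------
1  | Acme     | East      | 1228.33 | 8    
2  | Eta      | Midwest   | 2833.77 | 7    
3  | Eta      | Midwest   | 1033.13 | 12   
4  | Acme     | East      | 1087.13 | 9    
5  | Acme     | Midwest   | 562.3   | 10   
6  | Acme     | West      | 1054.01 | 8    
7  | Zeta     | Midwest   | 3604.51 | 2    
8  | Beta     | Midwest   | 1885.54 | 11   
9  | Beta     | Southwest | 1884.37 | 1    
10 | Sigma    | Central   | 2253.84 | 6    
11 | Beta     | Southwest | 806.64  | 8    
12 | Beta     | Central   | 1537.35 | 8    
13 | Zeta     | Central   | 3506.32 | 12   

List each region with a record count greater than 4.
SELECT region, COUNT(*) as cnt
FROM orders
GROUP BY region
HAVING COUNT(*) > 4

Result:
  Midwest: 5

Note: HAVING filters groups after aggregation, WHERE filters rows before.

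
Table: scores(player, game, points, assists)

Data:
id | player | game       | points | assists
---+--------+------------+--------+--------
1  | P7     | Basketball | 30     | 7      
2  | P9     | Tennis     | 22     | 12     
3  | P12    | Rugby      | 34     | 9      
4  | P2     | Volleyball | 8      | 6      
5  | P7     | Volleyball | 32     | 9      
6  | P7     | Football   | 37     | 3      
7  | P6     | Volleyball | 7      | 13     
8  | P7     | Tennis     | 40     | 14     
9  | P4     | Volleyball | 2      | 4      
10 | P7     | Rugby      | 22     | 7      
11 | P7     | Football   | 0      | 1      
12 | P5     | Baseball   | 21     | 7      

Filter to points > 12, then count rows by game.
SELECT game, COUNT(*)
FROM scores
WHERE points > 12
GROUP BY game

Note: WHERE filters rows before grouping.

Result:
  Baseball: 1
  Basketball: 1
  Football: 1
  Rugby: 2
  Tennis: 2
  Volleyball: 1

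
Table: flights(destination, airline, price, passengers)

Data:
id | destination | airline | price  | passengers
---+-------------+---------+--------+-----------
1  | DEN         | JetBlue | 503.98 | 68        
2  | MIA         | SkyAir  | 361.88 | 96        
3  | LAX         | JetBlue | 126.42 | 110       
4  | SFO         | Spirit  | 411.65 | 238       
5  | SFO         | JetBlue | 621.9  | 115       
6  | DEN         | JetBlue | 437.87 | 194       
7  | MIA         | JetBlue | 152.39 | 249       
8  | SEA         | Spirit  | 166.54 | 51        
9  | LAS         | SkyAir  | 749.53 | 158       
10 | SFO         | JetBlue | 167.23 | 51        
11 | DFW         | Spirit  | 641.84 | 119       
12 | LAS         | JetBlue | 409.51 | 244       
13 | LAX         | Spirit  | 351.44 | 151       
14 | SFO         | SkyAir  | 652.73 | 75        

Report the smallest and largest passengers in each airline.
SELECT airline, MIN(passengers), MAX(passengers)
FROM flights
GROUP BY airline

Result:
  JetBlue: min=51, max=249
  SkyAir: min=75, max=158
  Spirit: min=51, max=238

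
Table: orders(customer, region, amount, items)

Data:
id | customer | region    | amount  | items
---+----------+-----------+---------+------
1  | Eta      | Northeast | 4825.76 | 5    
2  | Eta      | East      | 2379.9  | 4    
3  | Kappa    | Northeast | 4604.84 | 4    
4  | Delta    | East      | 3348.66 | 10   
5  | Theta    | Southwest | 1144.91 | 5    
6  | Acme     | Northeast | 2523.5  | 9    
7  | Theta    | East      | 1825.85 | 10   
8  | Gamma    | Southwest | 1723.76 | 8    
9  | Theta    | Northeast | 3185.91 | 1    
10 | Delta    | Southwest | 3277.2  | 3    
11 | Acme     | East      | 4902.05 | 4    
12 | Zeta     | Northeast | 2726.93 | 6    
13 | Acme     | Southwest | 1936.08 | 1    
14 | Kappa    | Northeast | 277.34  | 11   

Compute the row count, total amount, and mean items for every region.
SELECT region,
       COUNT(*) as cnt,
       SUM(amount) as total_amount,
       AVG(items) as avg_items
FROM orders
GROUP BY region

Result:
  East: 4 records, 12456.46 total amount, 7.00 avg items
  Northeast: 6 records, 18144.28 total amount, 6.00 avg items
  Southwest: 4 records, 8081.95 total amount, 4.25 avg items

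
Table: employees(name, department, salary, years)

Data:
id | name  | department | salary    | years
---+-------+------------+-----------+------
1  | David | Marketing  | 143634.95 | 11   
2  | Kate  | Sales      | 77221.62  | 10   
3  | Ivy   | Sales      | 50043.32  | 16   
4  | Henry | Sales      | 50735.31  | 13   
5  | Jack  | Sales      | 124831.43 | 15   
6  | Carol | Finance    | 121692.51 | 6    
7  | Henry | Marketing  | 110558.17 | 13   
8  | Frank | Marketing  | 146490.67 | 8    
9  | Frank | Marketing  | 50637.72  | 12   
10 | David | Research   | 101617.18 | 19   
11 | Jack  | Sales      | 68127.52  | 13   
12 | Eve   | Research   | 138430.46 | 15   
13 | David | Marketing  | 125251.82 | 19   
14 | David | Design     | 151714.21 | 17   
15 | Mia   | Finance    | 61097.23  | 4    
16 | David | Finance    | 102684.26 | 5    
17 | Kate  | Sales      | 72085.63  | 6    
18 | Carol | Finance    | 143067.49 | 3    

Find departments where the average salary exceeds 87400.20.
SELECT department, AVG(salary)
FROM employees
GROUP BY department
HAVING AVG(salary) > 87400.20

Result:
  Design: avg=151714.21
  Finance: avg=107135.37
  Marketing: avg=115314.67
  Research: avg=120023.82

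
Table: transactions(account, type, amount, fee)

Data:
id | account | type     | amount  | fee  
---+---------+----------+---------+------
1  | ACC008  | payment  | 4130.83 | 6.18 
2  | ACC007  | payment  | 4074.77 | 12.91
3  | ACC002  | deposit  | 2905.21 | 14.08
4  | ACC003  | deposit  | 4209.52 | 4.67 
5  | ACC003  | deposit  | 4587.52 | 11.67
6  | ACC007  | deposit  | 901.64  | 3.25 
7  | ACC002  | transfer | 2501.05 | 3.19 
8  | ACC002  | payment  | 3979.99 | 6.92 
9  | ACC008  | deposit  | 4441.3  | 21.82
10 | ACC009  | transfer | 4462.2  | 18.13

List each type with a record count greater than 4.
SELECT type, COUNT(*) as cnt
FROM transactions
GROUP BY type
HAVING COUNT(*) > 4

Result:
  deposit: 5

Note: HAVING filters groups after aggregation, WHERE filters rows before.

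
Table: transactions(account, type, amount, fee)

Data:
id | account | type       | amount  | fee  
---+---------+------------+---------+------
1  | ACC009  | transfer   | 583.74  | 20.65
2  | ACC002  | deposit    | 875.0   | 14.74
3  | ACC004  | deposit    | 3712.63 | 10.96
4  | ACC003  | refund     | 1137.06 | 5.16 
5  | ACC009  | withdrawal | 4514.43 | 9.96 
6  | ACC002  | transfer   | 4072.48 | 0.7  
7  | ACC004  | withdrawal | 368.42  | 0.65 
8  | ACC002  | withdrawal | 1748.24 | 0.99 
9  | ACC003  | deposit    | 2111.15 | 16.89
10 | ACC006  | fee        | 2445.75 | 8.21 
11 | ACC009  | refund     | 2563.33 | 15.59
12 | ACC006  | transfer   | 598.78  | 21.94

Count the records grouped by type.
SELECT type, COUNT(*) as count
FROM transactions
GROUP BY type

Result:
  deposit: 3
  fee: 1
  refund: 2
  transfer: 3
  withdrawal: 3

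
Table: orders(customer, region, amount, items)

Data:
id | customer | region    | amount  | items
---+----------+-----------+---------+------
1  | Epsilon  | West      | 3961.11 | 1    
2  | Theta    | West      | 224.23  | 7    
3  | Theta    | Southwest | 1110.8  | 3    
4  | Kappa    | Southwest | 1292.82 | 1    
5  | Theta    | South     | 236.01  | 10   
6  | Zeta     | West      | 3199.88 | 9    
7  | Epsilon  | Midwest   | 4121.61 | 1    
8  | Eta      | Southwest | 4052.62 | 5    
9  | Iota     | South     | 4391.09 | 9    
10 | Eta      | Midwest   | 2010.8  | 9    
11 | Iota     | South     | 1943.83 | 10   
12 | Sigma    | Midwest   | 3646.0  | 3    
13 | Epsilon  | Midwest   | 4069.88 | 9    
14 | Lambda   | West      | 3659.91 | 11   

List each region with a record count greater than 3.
SELECT region, COUNT(*) as cnt
FROM orders
GROUP BY region
HAVING COUNT(*) > 3

Result:
  Midwest: 4
  West: 4

Note: HAVING filters groups after aggregation, WHERE filters rows before.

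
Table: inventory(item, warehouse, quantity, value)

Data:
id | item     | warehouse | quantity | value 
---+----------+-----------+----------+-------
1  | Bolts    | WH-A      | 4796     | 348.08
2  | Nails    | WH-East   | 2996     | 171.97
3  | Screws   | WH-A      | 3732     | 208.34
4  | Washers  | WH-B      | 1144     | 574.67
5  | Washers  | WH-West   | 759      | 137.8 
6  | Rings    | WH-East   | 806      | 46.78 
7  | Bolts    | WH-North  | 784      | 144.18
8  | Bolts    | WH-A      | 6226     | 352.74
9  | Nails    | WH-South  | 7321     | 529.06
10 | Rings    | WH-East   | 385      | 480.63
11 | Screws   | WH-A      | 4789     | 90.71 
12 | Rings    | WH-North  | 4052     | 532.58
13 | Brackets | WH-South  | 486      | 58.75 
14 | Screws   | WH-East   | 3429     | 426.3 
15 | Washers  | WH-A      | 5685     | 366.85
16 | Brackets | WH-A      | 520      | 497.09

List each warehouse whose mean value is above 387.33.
SELECT warehouse, AVG(value)
FROM inventory
GROUP BY warehouse
HAVING AVG(value) > 387.33

Result:
  WH-B: avg=574.67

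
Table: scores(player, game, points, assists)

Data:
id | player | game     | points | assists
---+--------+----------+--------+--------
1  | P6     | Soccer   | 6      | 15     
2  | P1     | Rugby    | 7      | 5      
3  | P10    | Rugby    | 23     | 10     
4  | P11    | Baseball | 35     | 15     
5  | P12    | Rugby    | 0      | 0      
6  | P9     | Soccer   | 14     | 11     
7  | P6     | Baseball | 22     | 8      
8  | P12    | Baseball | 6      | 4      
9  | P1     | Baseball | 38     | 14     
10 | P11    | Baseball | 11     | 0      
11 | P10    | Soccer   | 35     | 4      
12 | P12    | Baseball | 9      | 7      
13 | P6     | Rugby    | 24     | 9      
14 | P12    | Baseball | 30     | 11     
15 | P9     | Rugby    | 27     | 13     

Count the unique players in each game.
SELECT game, COUNT(DISTINCT player)
FROM scores
GROUP BY game

Result:
  Baseball: 4 distinct
  Rugby: 5 distinct
  Soccer: 3 distinct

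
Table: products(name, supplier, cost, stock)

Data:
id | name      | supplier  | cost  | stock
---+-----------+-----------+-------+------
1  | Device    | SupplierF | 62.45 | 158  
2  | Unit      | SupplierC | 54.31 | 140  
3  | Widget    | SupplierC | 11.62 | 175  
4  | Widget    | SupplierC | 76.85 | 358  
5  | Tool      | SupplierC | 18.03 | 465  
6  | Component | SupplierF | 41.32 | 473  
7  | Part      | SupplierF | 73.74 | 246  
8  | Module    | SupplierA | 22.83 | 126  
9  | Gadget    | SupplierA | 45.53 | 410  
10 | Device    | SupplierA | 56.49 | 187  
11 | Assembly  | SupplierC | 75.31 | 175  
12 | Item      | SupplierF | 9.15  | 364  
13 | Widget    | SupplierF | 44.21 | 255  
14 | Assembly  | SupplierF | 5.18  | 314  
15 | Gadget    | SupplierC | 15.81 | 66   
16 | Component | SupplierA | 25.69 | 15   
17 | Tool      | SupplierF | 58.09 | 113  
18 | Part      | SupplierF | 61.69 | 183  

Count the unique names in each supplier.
SELECT supplier, COUNT(DISTINCT name)
FROM products
GROUP BY supplier

Result:
  SupplierA: 4 distinct
  SupplierC: 5 distinct
  SupplierF: 7 distinct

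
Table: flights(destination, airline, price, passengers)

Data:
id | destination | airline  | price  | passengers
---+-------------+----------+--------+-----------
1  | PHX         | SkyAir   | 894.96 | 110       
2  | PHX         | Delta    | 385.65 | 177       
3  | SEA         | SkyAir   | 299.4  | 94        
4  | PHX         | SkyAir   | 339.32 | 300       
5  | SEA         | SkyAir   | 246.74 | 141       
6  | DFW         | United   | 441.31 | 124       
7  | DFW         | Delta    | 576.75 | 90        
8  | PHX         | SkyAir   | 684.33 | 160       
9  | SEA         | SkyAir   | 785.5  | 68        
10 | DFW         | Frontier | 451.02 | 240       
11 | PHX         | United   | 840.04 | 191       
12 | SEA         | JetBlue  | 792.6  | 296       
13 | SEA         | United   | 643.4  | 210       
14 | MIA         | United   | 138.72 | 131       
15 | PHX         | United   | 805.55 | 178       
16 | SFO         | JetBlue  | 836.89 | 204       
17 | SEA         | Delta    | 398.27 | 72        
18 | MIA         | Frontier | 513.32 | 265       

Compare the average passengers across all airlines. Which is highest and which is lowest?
SELECT airline, AVG(passengers)
FROM flights
GROUP BY airline
ORDER BY AVG(passengers)

All groups:
  Delta: 113.00
  SkyAir: 145.50
  United: 166.80
  JetBlue: 250.00
  Frontier: 252.50

Highest: Frontier (252.50)
Lowest: Delta (113.00)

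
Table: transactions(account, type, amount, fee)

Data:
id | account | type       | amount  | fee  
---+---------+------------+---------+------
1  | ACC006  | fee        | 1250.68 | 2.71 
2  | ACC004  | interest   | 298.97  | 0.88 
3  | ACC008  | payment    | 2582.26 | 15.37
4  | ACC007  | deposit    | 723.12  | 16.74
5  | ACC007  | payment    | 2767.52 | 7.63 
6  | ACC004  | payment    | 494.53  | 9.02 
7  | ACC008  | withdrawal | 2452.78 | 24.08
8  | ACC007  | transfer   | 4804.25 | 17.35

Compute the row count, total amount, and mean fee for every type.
SELECT type,
       COUNT(*) as cnt,
       SUM(amount) as total_amount,
       AVG(fee) as avg_fee
FROM transactions
GROUP BY type

Result:
  deposit: 1 records, 723.12 total amount, 16.74 avg fee
  fee: 1 records, 1250.68 total amount, 2.71 avg fee
  interest: 1 records, 298.97 total amount, 0.88 avg fee
  payment: 3 records, 5844.31 total amount, 10.67 avg fee
  transfer: 1 records, 4804.25 total amount, 17.35 avg fee
  withdrawal: 1 records, 2452.78 total amount, 24.08 avg fee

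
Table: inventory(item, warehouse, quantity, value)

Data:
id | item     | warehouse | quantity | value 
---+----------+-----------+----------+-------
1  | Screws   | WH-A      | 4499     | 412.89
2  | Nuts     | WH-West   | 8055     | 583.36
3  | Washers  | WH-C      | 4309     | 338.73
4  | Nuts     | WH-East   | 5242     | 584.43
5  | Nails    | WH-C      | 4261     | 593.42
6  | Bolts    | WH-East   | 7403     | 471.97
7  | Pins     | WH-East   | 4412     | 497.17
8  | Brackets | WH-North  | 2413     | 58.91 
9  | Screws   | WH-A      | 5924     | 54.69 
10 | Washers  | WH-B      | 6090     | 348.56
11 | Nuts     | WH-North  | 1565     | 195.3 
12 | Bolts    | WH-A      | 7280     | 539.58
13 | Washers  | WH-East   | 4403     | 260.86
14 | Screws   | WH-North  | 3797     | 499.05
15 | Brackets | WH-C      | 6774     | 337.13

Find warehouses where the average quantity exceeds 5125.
SELECT warehouse, AVG(quantity)
FROM inventory
GROUP BY warehouse
HAVING AVG(quantity) > 5125

Result:
  WH-A: avg=5901.00
  WH-B: avg=6090.00
  WH-East: avg=5365.00
  WH-West: avg=8055.00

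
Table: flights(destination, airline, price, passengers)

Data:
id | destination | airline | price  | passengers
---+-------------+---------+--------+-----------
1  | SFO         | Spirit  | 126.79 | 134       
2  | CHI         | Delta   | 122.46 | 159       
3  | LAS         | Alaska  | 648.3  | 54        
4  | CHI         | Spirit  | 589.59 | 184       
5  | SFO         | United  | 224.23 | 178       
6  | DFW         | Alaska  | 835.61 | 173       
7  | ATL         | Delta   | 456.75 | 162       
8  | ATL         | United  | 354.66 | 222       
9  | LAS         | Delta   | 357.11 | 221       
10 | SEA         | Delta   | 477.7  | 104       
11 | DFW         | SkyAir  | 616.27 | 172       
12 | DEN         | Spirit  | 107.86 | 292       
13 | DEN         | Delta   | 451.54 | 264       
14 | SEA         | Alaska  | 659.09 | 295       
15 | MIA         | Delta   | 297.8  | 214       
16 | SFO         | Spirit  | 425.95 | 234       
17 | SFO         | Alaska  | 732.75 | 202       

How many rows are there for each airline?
SELECT airline, COUNT(*) as count
FROM flights
GROUP BY airline

Result:
  Alaska: 4
  Delta: 6
  SkyAir: 1
  Spirit: 4
  United: 2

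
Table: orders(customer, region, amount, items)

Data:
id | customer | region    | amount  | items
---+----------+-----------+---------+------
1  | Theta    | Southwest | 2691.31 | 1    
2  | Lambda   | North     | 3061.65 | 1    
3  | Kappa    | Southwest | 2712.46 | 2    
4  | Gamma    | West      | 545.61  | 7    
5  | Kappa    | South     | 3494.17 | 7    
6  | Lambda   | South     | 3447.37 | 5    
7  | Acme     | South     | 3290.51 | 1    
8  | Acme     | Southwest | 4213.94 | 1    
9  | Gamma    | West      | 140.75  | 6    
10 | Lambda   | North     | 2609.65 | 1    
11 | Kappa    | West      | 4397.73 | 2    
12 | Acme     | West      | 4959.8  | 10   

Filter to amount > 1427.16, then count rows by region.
SELECT region, COUNT(*)
FROM orders
WHERE amount > 1427.16
GROUP BY region

Note: WHERE filters rows before grouping.

Result:
  North: 2
  South: 3
  Southwest: 3
  West: 2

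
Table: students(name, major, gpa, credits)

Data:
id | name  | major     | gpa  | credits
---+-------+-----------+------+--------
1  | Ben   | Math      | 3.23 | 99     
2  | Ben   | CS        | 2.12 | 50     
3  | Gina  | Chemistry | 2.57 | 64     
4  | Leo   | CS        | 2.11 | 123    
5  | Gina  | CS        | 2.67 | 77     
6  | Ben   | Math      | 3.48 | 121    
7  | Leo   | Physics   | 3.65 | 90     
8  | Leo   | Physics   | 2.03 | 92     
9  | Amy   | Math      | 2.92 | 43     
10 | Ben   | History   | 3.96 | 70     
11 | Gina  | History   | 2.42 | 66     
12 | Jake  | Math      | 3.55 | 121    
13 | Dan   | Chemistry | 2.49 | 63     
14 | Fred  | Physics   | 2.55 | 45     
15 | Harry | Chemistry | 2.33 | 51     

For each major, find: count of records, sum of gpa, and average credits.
SELECT major,
       COUNT(*) as cnt,
       SUM(gpa) as total_gpa,
       AVG(credits) as avg_credits
FROM students
GROUP BY major

Result:
  CS: 3 records, 6.90 total gpa, 83.33 avg credits
  Chemistry: 3 records, 7.39 total gpa, 59.33 avg credits
  History: 2 records, 6.38 total gpa, 68.00 avg credits
  Math: 4 records, 13.18 total gpa, 96.00 avg credits
  Physics: 3 records, 8.23 total gpa, 75.67 avg credits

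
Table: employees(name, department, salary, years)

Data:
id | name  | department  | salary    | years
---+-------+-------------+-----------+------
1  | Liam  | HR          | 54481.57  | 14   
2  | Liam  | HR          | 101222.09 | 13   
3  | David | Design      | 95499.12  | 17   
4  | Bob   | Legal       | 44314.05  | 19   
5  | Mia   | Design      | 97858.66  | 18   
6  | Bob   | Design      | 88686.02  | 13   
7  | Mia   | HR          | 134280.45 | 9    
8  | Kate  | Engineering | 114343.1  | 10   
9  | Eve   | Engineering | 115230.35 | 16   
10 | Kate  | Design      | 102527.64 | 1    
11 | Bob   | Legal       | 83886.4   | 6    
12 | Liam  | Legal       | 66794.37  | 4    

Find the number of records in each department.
SELECT department, COUNT(*) as count
FROM employees
GROUP BY department

Result:
  Design: 4
  Engineering: 2
  HR: 3
  Legal: 3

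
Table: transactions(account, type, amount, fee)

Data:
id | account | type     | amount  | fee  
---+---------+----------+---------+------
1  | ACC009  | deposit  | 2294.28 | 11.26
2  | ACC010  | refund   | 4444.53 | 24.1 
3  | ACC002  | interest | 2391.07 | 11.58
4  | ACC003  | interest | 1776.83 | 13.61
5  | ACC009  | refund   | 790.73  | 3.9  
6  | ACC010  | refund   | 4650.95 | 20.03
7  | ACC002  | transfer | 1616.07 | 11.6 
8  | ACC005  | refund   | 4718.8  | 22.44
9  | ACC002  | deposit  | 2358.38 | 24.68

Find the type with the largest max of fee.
SELECT type, MAX(fee) as val
FROM transactions
GROUP BY type
ORDER BY val DESC
LIMIT 1

Result: deposit with max(fee) = 24.68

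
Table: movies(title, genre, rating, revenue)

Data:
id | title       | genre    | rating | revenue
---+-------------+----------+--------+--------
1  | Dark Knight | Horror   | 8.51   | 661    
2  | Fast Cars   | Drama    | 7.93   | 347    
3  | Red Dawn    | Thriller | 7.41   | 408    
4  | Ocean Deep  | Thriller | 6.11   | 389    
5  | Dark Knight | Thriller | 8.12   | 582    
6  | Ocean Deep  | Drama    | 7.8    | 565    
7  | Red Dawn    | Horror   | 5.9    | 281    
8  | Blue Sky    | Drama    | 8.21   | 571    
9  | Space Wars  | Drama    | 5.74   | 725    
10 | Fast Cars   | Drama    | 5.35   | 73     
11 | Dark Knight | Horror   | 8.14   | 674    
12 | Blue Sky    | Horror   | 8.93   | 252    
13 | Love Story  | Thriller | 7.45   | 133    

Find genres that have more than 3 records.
SELECT genre, COUNT(*) as cnt
FROM movies
GROUP BY genre
HAVING COUNT(*) > 3

Result:
  Drama: 5
  Horror: 4
  Thriller: 4

Note: HAVING filters groups after aggregation, WHERE filters rows before.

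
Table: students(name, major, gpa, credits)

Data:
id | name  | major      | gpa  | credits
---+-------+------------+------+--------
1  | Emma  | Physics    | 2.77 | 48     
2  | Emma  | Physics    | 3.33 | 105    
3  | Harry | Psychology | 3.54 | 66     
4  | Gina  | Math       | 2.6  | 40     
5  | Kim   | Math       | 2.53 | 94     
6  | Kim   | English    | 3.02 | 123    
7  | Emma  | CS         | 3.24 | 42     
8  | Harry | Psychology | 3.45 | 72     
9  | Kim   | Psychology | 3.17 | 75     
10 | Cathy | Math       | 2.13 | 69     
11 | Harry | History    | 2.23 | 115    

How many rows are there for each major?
SELECT major, COUNT(*) as count
FROM students
GROUP BY major

Result:
  CS: 1
  English: 1
  History: 1
  Math: 3
  Physics: 2
  Psychology: 3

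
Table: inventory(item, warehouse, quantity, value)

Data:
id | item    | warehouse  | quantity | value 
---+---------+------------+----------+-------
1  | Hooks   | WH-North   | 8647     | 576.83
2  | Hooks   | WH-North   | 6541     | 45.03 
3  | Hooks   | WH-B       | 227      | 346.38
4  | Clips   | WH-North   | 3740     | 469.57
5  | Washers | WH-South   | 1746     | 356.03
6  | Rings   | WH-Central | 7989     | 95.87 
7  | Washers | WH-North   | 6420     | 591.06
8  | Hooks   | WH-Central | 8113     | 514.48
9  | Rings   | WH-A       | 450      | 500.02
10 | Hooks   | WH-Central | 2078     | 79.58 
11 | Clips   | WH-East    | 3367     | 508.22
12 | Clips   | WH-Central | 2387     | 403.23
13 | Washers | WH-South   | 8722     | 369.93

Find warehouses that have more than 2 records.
SELECT warehouse, COUNT(*) as cnt
FROM inventory
GROUP BY warehouse
HAVING COUNT(*) > 2

Result:
  WH-Central: 4
  WH-North: 4

Note: HAVING filters groups after aggregation, WHERE filters rows before.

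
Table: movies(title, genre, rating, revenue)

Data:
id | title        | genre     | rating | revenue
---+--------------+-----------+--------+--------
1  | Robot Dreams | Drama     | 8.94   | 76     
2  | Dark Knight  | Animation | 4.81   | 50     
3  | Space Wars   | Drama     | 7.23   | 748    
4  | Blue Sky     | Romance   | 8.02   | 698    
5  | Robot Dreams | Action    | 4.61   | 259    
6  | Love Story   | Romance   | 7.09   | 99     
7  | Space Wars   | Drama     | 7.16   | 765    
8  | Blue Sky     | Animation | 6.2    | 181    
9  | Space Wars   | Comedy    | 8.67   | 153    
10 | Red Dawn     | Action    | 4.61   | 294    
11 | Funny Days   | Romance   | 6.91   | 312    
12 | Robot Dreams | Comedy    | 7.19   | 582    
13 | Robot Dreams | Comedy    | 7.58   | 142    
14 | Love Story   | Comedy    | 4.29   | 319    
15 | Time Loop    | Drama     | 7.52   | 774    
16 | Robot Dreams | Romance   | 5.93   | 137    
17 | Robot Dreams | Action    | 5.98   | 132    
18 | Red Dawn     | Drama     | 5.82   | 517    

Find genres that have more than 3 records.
SELECT genre, COUNT(*) as cnt
FROM movies
GROUP BY genre
HAVING COUNT(*) > 3

Result:
  Comedy: 4
  Drama: 5
  Romance: 4

Note: HAVING filters groups after aggregation, WHERE filters rows before.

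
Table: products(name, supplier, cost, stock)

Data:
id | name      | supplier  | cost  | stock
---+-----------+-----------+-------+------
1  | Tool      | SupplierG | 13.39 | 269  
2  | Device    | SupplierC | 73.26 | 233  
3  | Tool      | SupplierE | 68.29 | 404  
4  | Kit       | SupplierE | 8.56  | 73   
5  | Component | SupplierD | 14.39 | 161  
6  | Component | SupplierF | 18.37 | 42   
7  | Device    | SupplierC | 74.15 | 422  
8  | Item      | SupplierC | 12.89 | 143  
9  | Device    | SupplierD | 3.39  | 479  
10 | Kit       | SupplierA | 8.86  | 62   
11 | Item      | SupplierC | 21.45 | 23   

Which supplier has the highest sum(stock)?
SELECT supplier, SUM(stock) as val
FROM products
GROUP BY supplier
ORDER BY val DESC
LIMIT 1

Result: SupplierC with sum(stock) = 821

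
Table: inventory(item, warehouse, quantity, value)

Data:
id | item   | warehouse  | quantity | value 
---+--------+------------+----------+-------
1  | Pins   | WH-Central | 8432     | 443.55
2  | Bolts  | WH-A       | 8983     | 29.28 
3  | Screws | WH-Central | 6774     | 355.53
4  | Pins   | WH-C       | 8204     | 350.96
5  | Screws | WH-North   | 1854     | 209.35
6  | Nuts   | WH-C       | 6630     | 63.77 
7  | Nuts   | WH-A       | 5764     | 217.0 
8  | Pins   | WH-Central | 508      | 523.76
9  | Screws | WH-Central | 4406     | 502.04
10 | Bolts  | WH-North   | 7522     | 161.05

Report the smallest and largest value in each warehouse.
SELECT warehouse, MIN(value), MAX(value)
FROM inventory
GROUP BY warehouse

Result:
  WH-A: min=29.28, max=217.00
  WH-C: min=63.77, max=350.96
  WH-Central: min=355.53, max=523.76
  WH-North: min=161.05, max=209.35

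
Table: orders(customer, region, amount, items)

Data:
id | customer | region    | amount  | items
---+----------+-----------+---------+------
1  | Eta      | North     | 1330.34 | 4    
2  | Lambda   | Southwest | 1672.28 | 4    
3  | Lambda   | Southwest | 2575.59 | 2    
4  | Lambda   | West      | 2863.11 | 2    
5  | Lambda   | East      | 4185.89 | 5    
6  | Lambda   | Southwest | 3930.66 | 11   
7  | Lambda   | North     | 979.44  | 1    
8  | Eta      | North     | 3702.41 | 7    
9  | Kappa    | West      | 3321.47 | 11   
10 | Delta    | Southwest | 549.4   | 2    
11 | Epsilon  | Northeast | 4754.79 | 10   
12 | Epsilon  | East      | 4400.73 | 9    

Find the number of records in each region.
SELECT region, COUNT(*) as count
FROM orders
GROUP BY region

Result:
  East: 2
  North: 3
  Northeast: 1
  Southwest: 4
  West: 2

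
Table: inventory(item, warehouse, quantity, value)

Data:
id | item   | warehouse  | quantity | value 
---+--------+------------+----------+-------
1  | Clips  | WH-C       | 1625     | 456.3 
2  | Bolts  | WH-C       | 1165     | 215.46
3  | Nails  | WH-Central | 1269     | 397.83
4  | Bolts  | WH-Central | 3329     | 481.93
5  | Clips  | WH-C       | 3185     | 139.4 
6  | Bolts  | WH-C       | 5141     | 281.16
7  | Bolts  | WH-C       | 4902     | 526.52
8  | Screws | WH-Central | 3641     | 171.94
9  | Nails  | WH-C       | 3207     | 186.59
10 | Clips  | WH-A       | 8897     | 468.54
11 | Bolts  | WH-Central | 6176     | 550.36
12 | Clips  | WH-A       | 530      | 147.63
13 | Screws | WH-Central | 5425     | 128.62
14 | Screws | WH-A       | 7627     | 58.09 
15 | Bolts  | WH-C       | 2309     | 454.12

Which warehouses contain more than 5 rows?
SELECT warehouse, COUNT(*) as cnt
FROM inventory
GROUP BY warehouse
HAVING COUNT(*) > 5

Result:
  WH-C: 7

Note: HAVING filters groups after aggregation, WHERE filters rows before.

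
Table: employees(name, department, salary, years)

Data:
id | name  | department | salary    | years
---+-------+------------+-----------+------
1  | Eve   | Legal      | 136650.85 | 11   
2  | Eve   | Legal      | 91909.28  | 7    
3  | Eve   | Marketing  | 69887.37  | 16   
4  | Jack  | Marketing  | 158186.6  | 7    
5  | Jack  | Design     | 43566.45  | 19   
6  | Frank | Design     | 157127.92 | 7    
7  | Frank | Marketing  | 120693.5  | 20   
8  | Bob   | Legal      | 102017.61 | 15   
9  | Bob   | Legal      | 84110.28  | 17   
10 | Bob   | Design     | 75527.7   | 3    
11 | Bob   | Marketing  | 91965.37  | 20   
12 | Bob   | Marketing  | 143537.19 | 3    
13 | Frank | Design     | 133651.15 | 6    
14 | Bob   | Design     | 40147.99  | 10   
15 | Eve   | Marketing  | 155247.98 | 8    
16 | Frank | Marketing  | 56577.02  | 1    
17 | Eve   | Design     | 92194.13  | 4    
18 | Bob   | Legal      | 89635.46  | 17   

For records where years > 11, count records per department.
SELECT department, COUNT(*)
FROM employees
WHERE years > 11
GROUP BY department

Note: WHERE filters rows before grouping.

Result:
  Design: 1
  Legal: 3
  Marketing: 3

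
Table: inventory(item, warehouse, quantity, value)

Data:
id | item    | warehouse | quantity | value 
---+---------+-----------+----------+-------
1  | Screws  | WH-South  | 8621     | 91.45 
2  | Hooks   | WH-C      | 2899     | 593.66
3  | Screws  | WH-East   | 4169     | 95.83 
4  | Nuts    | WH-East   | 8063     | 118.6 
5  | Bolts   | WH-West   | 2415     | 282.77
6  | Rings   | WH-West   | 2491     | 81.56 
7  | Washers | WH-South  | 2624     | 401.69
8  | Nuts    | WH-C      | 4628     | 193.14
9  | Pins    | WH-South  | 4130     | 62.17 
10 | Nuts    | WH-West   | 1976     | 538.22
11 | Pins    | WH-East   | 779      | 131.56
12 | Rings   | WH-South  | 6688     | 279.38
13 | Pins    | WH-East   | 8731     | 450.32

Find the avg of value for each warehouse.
SELECT warehouse, AVG(value) as result
FROM inventory
GROUP BY warehouse

Result:
  WH-C: 393.40
  WH-East: 199.08
  WH-South: 208.67
  WH-West: 300.85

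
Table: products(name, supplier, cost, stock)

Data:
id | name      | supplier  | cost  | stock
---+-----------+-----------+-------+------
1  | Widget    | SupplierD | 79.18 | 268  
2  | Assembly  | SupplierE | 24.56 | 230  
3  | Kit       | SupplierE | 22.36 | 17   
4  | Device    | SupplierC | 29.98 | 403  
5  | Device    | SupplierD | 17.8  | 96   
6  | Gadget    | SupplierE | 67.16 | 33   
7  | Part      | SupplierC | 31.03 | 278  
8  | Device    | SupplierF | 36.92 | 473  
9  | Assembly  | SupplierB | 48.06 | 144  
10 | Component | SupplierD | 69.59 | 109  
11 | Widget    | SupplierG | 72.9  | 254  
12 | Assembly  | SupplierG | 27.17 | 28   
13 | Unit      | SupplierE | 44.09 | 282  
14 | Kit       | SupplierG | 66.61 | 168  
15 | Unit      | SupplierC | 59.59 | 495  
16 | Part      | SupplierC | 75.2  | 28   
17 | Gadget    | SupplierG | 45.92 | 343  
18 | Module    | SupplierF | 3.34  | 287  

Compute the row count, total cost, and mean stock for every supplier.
SELECT supplier,
       COUNT(*) as cnt,
       SUM(cost) as total_cost,
       AVG(stock) as avg_stock
FROM products
GROUP BY supplier

Result:
  SupplierB: 1 records, 48.06 total cost, 144.00 avg stock
  SupplierC: 4 records, 195.80 total cost, 301.00 avg stock
  SupplierD: 3 records, 166.57 total cost, 157.67 avg stock
  SupplierE: 4 records, 158.17 total cost, 140.50 avg stock
  SupplierF: 2 records, 40.26 total cost, 380.00 avg stock
  SupplierG: 4 records, 212.60 total cost, 198.25 avg stock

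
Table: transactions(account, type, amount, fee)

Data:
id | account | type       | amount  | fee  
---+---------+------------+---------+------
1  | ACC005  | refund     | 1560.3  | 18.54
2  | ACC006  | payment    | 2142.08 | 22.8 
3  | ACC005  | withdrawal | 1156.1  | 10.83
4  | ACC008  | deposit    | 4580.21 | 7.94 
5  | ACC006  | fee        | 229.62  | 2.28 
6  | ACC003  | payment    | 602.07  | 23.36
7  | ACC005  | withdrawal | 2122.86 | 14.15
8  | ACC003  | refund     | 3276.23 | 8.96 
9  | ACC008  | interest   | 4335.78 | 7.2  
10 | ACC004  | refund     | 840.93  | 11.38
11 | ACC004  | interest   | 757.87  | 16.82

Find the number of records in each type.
SELECT type, COUNT(*) as count
FROM transactions
GROUP BY type

Result:
  deposit: 1
  fee: 1
  interest: 2
  payment: 2
  refund: 3
  withdrawal: 2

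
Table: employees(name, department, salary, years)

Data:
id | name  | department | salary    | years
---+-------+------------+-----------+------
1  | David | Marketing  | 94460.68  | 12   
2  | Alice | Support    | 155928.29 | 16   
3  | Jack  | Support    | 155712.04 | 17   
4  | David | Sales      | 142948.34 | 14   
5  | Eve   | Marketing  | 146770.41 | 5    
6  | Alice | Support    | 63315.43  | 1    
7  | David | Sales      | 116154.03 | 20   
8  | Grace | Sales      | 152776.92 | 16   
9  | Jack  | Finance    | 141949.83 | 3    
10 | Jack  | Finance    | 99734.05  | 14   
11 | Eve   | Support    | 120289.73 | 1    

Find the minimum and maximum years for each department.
SELECT department, MIN(years), MAX(years)
FROM employees
GROUP BY department

Result:
  Finance: min=3, max=14
  Marketing: min=5, max=12
  Sales: min=14, max=20
  Support: min=1, max=17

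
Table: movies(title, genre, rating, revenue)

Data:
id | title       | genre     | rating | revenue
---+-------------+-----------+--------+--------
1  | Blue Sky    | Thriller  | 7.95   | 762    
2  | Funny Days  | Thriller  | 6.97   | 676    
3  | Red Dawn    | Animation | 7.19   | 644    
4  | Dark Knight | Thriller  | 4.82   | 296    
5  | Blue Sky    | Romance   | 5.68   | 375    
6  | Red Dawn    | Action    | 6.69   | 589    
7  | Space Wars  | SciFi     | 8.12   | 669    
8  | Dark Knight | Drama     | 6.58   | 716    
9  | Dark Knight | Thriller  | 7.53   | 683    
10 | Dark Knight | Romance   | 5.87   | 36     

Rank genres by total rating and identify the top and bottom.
SELECT genre, SUM(rating)
FROM movies
GROUP BY genre
ORDER BY SUM(rating)

All groups:
  Drama: 6.58
  Action: 6.69
  Animation: 7.19
  SciFi: 8.12
  Romance: 11.55
  Thriller: 27.27

Highest: Thriller (27.27)
Lowest: Drama (6.58)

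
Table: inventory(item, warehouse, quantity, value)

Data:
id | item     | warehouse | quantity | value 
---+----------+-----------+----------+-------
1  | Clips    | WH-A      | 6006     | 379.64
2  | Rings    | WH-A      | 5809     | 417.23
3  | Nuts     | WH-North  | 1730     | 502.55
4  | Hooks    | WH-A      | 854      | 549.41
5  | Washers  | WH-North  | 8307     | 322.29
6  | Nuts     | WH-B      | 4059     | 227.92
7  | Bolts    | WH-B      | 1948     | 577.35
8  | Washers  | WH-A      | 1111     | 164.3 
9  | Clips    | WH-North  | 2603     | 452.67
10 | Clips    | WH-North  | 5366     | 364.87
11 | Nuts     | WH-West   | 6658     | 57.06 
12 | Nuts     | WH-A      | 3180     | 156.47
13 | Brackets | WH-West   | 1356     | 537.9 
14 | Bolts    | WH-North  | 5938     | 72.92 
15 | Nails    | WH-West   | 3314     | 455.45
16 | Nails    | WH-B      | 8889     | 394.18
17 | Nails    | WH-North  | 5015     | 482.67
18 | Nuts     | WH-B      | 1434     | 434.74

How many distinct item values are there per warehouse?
SELECT warehouse, COUNT(DISTINCT item)
FROM inventory
GROUP BY warehouse

Result:
  WH-A: 5 distinct
  WH-B: 3 distinct
  WH-North: 5 distinct
  WH-West: 3 distinct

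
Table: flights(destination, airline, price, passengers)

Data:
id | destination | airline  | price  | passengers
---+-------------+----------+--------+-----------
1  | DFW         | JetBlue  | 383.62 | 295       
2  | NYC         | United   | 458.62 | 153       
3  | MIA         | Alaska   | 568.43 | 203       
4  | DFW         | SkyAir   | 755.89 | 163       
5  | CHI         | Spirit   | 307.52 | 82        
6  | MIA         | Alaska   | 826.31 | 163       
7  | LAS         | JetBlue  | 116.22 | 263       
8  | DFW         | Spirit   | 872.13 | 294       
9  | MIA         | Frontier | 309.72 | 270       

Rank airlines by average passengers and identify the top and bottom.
SELECT airline, AVG(passengers)
FROM flights
GROUP BY airline
ORDER BY AVG(passengers)

All groups:
  United: 153.00
  SkyAir: 163.00
  Alaska: 183.00
  Spirit: 188.00
  Frontier: 270.00
  JetBlue: 279.00

Highest: JetBlue (279.00)
Lowest: United (153.00)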